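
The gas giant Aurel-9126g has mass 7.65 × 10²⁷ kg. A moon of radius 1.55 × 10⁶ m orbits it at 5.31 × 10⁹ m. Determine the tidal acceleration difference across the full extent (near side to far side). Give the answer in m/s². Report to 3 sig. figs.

2.11 × 10⁻⁵ m/s²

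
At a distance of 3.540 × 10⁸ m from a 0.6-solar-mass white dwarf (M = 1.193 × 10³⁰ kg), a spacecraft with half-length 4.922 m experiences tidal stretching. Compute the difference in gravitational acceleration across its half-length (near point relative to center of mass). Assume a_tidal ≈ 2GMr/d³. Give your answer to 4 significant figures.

1.767 × 10⁻⁵ m/s²

Δg = 2GMr/d³
   = 2 × (6.674 × 10⁻¹¹) × (1.193 × 10³⁰) × (4.922) / (3.540 × 10⁸)³
   = 1.767 × 10⁻⁵ m/s²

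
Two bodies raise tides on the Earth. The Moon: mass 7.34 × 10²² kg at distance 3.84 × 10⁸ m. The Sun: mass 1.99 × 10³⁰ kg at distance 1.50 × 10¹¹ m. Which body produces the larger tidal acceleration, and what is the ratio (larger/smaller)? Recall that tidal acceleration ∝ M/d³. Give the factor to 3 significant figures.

Compare M/d³ for the two perturbers:
The Moon: (7.34 × 10²²) / (3.84 × 10⁸)³ = 1.296 × 10⁻³
The Sun: (1.99 × 10³⁰) / (1.50 × 10¹¹)³ = 5.896 × 10⁻⁴
Ratio (larger/smaller) = 2.20

The Moon, by a factor of ≈ 2.20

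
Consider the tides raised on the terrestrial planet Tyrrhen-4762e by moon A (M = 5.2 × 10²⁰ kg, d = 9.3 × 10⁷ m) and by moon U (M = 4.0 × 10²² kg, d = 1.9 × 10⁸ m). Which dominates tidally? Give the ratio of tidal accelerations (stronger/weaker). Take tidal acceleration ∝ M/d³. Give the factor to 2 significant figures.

Moon U, by a factor of ≈ 9.0

Tidal acceleration ∝ M/d³, so compare M/d³ for each.
Moon A: (5.2 × 10²⁰) / (9.3 × 10⁷)³ = 6.465 × 10⁻⁴
Moon U: (4.0 × 10²²) / (1.9 × 10⁸)³ = 5.832 × 10⁻³
Ratio (larger/smaller) = 9.0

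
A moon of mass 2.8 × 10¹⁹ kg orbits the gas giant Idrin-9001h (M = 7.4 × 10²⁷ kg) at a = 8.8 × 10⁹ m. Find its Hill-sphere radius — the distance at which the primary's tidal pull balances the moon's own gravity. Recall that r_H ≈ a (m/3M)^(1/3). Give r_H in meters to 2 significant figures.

r_H ≈ a (m/3M)^(1/3)
    = (8.8 × 10⁹) × (2.8 × 10¹⁹ / (3 × 7.4 × 10²⁷))^(1/3)
    = 9.5 × 10⁶ m

9.5 × 10⁶ m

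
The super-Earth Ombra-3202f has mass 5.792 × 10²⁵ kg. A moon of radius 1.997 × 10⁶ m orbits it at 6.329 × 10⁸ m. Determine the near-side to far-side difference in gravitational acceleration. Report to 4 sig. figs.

1.218 × 10⁻⁴ m/s²

Near-to-far spans 2r, so the tidal difference is twice the near-to-center value: 4GMr/d³.
a_tidal = 4GMr/d³
        = 4 × (6.674 × 10⁻¹¹) × (5.792 × 10²⁵) × (1.997 × 10⁶) / (6.329 × 10⁸)³
        = 1.218 × 10⁻⁴ m/s²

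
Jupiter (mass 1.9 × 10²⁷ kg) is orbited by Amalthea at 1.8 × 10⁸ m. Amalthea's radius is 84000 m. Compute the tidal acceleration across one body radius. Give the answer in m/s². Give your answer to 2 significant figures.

3.7 × 10⁻³ m/s²

Differencing GM/(d−r)² and GM/d² to first order in r/d gives 2GMr/d³.
Δa = 2GMr/d³
   = 2 × (6.674 × 10⁻¹¹) × (1.9 × 10²⁷) × (84000) / (1.8 × 10⁸)³
   = 3.7 × 10⁻³ m/s²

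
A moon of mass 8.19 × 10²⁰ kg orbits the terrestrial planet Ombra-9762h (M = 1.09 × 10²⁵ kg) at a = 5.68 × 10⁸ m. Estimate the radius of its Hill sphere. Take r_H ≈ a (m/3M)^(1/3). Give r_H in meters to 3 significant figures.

1.66 × 10⁷ m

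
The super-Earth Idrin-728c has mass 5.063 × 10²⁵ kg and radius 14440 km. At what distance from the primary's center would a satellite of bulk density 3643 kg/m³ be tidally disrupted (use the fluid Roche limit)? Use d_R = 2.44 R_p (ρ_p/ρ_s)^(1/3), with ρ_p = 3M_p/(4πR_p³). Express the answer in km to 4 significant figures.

ρ_p = 3M_p/(4πR_p³) = 3 × (5.063 × 10²⁵) / (4π × (1.444 × 10⁷ m)³) = 4014 kg/m³
d_R = 2.44 × 14440 km × (4014/3643)^(1/3)
    = 36390 km

36390 km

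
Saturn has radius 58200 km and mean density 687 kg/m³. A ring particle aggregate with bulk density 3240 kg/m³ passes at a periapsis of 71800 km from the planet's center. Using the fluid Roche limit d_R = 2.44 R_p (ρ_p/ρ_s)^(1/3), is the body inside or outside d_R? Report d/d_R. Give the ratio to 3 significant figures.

inside; d/d_R ≈ 0.848

d_R = 2.44 × (58200 km) × (687/3240)^(1/3) = 84680 km
d/d_R = (71800) / (84680) = 0.848
Since d/d_R < 1, the body is inside the Roche limit.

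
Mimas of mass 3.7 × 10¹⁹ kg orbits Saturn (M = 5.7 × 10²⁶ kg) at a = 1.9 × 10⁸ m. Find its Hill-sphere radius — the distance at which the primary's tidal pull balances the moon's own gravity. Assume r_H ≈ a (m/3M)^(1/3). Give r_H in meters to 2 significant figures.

r_H ≈ a (m/3M)^(1/3)
    = (1.9 × 10⁸) × (3.7 × 10¹⁹ / (3 × 5.7 × 10²⁶))^(1/3)
    = 5.3 × 10⁵ m

5.3 × 10⁵ m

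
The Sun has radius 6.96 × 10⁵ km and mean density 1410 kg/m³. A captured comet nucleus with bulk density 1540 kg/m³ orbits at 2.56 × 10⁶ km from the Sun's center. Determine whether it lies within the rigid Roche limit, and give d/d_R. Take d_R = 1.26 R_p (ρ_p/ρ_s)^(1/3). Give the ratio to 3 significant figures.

d_R = 1.26 × (6.96 × 10⁵ km) × (1410/1540)^(1/3) = 8.516 × 10⁵ km
d/d_R = (2.56 × 10⁶) / (8.516 × 10⁵) = 3.01
Since d/d_R > 1, the body is outside the Roche limit.

outside; d/d_R ≈ 3.01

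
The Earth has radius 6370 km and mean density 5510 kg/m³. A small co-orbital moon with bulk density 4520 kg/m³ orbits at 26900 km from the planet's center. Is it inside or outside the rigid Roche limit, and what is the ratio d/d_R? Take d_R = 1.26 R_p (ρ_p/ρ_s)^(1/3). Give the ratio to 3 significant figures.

d_R = 1.26 × (6370 km) × (5510/4520)^(1/3) = 8574 km
d/d_R = (26900) / (8574) = 3.14
Since d/d_R > 1, the body is outside the Roche limit.

outside; d/d_R ≈ 3.14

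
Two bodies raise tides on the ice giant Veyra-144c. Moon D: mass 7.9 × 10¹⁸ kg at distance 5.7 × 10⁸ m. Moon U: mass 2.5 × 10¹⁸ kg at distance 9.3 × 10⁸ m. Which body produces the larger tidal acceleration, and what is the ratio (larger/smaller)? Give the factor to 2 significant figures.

Tidal acceleration ∝ M/d³, so compare M/d³ for each.
Moon D: (7.9 × 10¹⁸) / (5.7 × 10⁸)³ = 4.266 × 10⁻⁸
Moon U: (2.5 × 10¹⁸) / (9.3 × 10⁸)³ = 3.108 × 10⁻⁹
Ratio (larger/smaller) = 14

Moon D, by a factor of ≈ 14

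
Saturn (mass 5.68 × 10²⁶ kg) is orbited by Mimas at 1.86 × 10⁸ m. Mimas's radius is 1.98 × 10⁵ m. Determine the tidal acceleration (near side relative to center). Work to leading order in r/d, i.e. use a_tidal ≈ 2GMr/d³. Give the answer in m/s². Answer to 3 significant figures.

Δg = 2GMr/d³
   = 2 × (6.674 × 10⁻¹¹) × (5.68 × 10²⁶) × (1.98 × 10⁵) / (1.86 × 10⁸)³
   = 2.33 × 10⁻³ m/s²

2.33 × 10⁻³ m/s²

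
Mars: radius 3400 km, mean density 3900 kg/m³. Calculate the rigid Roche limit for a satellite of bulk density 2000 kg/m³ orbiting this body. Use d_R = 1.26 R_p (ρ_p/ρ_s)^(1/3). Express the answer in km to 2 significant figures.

d_R = 1.26 × 3400 km × (3900/2000)^(1/3)
    = 5400 km

5400 km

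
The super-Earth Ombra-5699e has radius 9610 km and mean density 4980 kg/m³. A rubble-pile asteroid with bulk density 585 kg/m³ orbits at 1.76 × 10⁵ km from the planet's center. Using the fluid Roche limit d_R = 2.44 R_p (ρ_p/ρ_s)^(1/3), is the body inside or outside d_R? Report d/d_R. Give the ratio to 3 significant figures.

outside; d/d_R ≈ 3.68

d_R = 2.44 × (9610 km) × (4980/585)^(1/3) = 47880 km
d/d_R = (1.76 × 10⁵) / (47880) = 3.68
Since d/d_R > 1, the body is outside the Roche limit.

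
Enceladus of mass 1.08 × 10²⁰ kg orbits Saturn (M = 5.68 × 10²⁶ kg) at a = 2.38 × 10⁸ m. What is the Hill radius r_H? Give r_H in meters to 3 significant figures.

9.49 × 10⁵ m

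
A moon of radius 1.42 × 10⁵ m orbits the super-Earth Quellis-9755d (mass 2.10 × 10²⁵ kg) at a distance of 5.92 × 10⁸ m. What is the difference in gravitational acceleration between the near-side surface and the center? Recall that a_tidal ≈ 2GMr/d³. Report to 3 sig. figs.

1.92 × 10⁻⁶ m/s²

Δa = 2GMr/d³
   = 2 × (6.674 × 10⁻¹¹) × (2.10 × 10²⁵) × (1.42 × 10⁵) / (5.92 × 10⁸)³
   = 1.92 × 10⁻⁶ m/s²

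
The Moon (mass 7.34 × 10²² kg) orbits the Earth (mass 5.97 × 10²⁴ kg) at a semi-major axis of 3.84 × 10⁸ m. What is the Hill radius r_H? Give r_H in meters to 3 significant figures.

r_H ≈ a (m/3M)^(1/3)
    = (3.84 × 10⁸) × (7.34 × 10²² / (3 × 5.97 × 10²⁴))^(1/3)
    = 6.15 × 10⁷ m

6.15 × 10⁷ m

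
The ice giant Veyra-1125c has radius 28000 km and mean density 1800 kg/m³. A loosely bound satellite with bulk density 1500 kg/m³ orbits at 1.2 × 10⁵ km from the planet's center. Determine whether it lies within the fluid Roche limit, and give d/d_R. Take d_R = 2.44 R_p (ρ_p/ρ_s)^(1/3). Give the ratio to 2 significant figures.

d_R = 2.44 × (28000 km) × (1800/1500)^(1/3) = 72600 km
d/d_R = (1.2 × 10⁵) / (72600) = 1.7
Since d/d_R > 1, the body is outside the Roche limit.

outside; d/d_R ≈ 1.7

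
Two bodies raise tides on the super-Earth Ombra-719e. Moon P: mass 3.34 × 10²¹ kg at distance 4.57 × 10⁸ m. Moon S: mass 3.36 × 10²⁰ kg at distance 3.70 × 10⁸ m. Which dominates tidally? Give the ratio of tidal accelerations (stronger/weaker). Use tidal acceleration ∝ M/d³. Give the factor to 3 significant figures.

Tidal stretch scales as M/d³; compute that for each body.
Moon P: (3.34 × 10²¹) / (4.57 × 10⁸)³ = 3.499 × 10⁻⁵
Moon S: (3.36 × 10²⁰) / (3.70 × 10⁸)³ = 6.633 × 10⁻⁶
Ratio (larger/smaller) = 5.28

Moon P, by a factor of ≈ 5.28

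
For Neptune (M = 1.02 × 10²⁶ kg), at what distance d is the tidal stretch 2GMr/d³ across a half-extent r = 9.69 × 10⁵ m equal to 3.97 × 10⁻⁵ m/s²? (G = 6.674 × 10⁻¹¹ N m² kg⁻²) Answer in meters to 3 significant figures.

6.93 × 10⁸ m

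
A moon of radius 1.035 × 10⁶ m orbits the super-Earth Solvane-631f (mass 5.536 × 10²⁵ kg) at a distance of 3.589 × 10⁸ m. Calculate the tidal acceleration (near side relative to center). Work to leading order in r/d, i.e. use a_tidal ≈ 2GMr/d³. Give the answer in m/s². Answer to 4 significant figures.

1.654 × 10⁻⁴ m/s²

Δg = 2GMr/d³
   = 2 × (6.674 × 10⁻¹¹) × (5.536 × 10²⁵) × (1.035 × 10⁶) / (3.589 × 10⁸)³
   = 1.654 × 10⁻⁴ m/s²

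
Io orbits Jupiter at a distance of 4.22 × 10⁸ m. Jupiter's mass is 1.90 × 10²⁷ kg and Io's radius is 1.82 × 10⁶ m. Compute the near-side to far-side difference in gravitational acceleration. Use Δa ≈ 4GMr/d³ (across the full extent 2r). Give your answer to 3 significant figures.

1.23 × 10⁻² m/s²

The field gradient is 2GM/d³; across the full diameter 2r the difference is 4GMr/d³.
a_tidal = 4GMr/d³
        = 4 × (6.674 × 10⁻¹¹) × (1.90 × 10²⁷) × (1.82 × 10⁶) / (4.22 × 10⁸)³
        = 1.23 × 10⁻² m/s²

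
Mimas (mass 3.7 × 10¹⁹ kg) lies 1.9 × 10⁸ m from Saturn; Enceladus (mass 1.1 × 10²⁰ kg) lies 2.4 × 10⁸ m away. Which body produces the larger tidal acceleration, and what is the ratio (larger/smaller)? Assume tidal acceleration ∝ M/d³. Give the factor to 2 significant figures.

Tidal acceleration ∝ M/d³, so compare M/d³ for each.
Mimas: (3.7 × 10¹⁹) / (1.9 × 10⁸)³ = 5.394 × 10⁻⁶
Enceladus: (1.1 × 10²⁰) / (2.4 × 10⁸)³ = 7.957 × 10⁻⁶
Ratio (larger/smaller) = 1.5

Enceladus, by a factor of ≈ 1.5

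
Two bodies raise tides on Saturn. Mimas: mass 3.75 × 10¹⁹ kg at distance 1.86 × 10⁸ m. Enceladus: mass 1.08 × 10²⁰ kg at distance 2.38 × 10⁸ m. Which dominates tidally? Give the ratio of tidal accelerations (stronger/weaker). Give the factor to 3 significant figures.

The tide-raising term goes as M/d³ (the gradient of a 1/d² field).
Mimas: (3.75 × 10¹⁹) / (1.86 × 10⁸)³ = 5.828 × 10⁻⁶
Enceladus: (1.08 × 10²⁰) / (2.38 × 10⁸)³ = 8.011 × 10⁻⁶
Ratio (larger/smaller) = 1.37

Enceladus, by a factor of ≈ 1.37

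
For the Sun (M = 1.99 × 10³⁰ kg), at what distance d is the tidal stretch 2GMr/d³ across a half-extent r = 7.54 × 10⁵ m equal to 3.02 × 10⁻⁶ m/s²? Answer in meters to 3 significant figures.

2GMr/d³ = a_tidal  ⇒  d = (2GMr / a_tidal)^(1/3)
d = (2 × 6.674×10⁻¹¹ × (1.99 × 10³⁰) × (7.54 × 10⁵) / (3.02 × 10⁻⁶))^(1/3)
  = 4.05 × 10¹⁰ m

4.05 × 10¹⁰ m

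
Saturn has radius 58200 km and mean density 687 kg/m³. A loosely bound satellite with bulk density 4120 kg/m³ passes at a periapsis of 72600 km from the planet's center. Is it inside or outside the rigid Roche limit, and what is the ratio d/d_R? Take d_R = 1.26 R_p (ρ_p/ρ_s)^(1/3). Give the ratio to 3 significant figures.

d_R = 1.26 × (58200 km) × (687/4120)^(1/3) = 40360 km
d/d_R = (72600) / (40360) = 1.80
Since d/d_R > 1, the body is outside the Roche limit.

outside; d/d_R ≈ 1.80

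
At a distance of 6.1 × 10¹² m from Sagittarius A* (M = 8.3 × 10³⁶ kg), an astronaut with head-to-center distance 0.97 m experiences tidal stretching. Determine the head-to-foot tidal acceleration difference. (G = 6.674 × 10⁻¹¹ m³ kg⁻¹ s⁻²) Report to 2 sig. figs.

9.5 × 10⁻¹² m/s²

a_tidal = 4GMr/d³
        = 4 × (6.674 × 10⁻¹¹) × (8.3 × 10³⁶) × (0.97) / (6.1 × 10¹²)³
        = 9.5 × 10⁻¹² m/s²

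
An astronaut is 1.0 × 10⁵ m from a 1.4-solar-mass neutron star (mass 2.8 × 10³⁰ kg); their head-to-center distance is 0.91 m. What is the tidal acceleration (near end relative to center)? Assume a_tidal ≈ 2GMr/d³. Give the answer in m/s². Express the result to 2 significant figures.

Δa = 2GMr/d³
   = 2 × (6.674 × 10⁻¹¹) × (2.8 × 10³⁰) × (0.91) / (1.0 × 10⁵)³
   = 3.4 × 10⁵ m/s²

3.4 × 10⁵ m/s²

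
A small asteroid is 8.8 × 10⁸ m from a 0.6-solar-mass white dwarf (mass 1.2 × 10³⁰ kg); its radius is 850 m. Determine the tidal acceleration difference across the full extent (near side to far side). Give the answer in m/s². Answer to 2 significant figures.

4.0 × 10⁻⁴ m/s²

Differencing GM/(d−r)² and GM/(d+r)² to first order in r/d gives 4GMr/d³.
a_tidal = 4GMr/d³
        = 4 × (6.674 × 10⁻¹¹) × (1.2 × 10³⁰) × (850) / (8.8 × 10⁸)³
        = 4.0 × 10⁻⁴ m/s²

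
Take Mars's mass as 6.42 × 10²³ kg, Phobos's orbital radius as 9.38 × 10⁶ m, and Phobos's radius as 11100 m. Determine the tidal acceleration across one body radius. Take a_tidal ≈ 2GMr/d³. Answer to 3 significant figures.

1.15 × 10⁻³ m/s²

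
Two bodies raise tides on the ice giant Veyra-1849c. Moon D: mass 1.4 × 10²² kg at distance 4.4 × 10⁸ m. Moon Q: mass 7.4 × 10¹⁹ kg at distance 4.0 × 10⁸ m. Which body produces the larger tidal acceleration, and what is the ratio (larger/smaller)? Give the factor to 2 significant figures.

Tidal stretch scales as M/d³; compute that for each body.
Moon D: (1.4 × 10²²) / (4.4 × 10⁸)³ = 1.644 × 10⁻⁴
Moon Q: (7.4 × 10¹⁹) / (4.0 × 10⁸)³ = 1.156 × 10⁻⁶
Ratio (larger/smaller) = 140

Moon D, by a factor of ≈ 140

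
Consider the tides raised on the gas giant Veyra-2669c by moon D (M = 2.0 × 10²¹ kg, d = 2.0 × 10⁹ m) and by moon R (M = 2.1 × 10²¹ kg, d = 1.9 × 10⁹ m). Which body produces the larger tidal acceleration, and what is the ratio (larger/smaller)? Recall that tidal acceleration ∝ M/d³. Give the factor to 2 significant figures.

Moon R, by a factor of ≈ 1.2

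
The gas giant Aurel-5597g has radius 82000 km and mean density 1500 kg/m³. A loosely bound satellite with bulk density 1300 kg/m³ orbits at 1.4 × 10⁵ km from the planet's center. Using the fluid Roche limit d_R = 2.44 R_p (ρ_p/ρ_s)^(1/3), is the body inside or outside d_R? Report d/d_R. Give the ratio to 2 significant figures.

inside; d/d_R ≈ 0.67

d_R = 2.44 × (82000 km) × (1500/1300)^(1/3) = 2.099 × 10⁵ km
d/d_R = (1.4 × 10⁵) / (2.099 × 10⁵) = 0.67
Since d/d_R < 1, the body is inside the Roche limit.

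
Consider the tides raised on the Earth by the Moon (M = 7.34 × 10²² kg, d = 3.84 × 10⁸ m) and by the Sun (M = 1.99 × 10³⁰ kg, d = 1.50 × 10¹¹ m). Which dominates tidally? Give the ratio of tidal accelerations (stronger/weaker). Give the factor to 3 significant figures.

The Moon, by a factor of ≈ 2.20

Tidal acceleration ∝ M/d³, so compare M/d³ for each.
The Moon: (7.34 × 10²²) / (3.84 × 10⁸)³ = 1.296 × 10⁻³
The Sun: (1.99 × 10³⁰) / (1.50 × 10¹¹)³ = 5.896 × 10⁻⁴
Ratio (larger/smaller) = 2.20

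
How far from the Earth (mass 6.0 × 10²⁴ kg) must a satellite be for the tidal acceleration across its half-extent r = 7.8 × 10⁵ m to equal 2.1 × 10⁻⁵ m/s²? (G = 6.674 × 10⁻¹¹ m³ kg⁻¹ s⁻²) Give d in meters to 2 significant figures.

2GMr/d³ = a_tidal  ⇒  d = (2GMr / a_tidal)^(1/3)
d = (2 × 6.674×10⁻¹¹ × (6.0 × 10²⁴) × (7.8 × 10⁵) / (2.1 × 10⁻⁵))^(1/3)
  = 3.1 × 10⁸ m

3.1 × 10⁸ m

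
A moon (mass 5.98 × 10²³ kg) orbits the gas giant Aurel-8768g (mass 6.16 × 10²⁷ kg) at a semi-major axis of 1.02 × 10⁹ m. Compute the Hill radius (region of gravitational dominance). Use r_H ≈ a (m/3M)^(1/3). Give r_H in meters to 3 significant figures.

3.25 × 10⁷ m

r_H ≈ a (m/3M)^(1/3)
    = (1.02 × 10⁹) × (5.98 × 10²³ / (3 × 6.16 × 10²⁷))^(1/3)
    = 3.25 × 10⁷ m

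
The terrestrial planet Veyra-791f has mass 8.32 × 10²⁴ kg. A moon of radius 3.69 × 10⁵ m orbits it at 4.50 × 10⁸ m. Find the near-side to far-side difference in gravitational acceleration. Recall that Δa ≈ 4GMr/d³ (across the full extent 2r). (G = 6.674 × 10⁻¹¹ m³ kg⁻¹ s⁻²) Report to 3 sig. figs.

Δg = 4GMr/d³
   = 4 × (6.674 × 10⁻¹¹) × (8.32 × 10²⁴) × (3.69 × 10⁵) / (4.50 × 10⁸)³
   = 8.99 × 10⁻⁶ m/s²

8.99 × 10⁻⁶ m/s²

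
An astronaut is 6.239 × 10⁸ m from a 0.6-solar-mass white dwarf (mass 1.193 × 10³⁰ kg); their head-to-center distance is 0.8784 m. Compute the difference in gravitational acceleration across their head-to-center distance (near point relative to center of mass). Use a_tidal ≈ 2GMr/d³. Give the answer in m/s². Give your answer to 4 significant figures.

5.760 × 10⁻⁷ m/s²

a_tidal = 2GMr/d³
        = 2 × (6.674 × 10⁻¹¹) × (1.193 × 10³⁰) × (0.8784) / (6.239 × 10⁸)³
        = 5.760 × 10⁻⁷ m/s²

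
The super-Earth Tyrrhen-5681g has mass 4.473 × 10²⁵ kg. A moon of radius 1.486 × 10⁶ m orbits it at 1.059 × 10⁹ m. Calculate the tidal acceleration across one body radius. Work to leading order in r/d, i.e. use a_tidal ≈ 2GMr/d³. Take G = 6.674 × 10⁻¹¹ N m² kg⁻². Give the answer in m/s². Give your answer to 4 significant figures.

7.470 × 10⁻⁶ m/s²

Differencing GM/(d−r)² and GM/d² to first order in r/d gives 2GMr/d³.
Δg = 2GMr/d³
   = 2 × (6.674 × 10⁻¹¹) × (4.473 × 10²⁵) × (1.486 × 10⁶) / (1.059 × 10⁹)³
   = 7.470 × 10⁻⁶ m/s²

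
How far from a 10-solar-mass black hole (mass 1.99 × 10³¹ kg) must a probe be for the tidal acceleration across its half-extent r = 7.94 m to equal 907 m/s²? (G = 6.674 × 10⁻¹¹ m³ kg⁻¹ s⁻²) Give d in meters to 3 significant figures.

2GMr/d³ = a_tidal  ⇒  d = (2GMr / a_tidal)^(1/3)
d = (2 × 6.674×10⁻¹¹ × (1.99 × 10³¹) × (7.94) / (907))^(1/3)
  = 2.85 × 10⁶ m

2.85 × 10⁶ m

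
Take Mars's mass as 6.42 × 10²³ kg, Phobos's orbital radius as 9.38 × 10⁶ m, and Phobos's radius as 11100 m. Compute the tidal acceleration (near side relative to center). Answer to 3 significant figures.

1.15 × 10⁻³ m/s²

Δa = 2GMr/d³
   = 2 × (6.674 × 10⁻¹¹) × (6.42 × 10²³) × (11100) / (9.38 × 10⁶)³
   = 1.15 × 10⁻³ m/s²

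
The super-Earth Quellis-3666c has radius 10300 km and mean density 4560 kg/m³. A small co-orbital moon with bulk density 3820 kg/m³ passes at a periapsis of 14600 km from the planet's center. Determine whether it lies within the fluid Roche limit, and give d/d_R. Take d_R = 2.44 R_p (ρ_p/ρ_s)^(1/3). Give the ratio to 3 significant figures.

inside; d/d_R ≈ 0.548

d_R = 2.44 × (10300 km) × (4560/3820)^(1/3) = 26660 km
d/d_R = (14600) / (26660) = 0.548
Since d/d_R < 1, the body is inside the Roche limit.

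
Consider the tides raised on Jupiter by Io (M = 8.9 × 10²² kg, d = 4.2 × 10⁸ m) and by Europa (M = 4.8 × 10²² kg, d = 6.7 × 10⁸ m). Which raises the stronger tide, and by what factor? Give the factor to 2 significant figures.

Tidal stretch scales as M/d³; compute that for each body.
Io: (8.9 × 10²²) / (4.2 × 10⁸)³ = 1.201 × 10⁻³
Europa: (4.8 × 10²²) / (6.7 × 10⁸)³ = 1.596 × 10⁻⁴
Ratio (larger/smaller) = 7.5

Io, by a factor of ≈ 7.5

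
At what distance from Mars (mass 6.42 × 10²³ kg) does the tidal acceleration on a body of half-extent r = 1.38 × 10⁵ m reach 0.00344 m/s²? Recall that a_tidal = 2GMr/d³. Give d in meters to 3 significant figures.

2GMr/d³ = a_tidal  ⇒  d = (2GMr / a_tidal)^(1/3)
d = (2 × 6.674×10⁻¹¹ × (6.42 × 10²³) × (1.38 × 10⁵) / (0.00344))^(1/3)
  = 1.51 × 10⁷ m

1.51 × 10⁷ m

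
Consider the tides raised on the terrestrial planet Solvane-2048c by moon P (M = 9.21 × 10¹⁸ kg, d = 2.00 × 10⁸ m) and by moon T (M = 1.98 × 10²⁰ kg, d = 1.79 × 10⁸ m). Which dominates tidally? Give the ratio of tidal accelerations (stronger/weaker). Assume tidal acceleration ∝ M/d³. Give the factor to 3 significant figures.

Moon T, by a factor of ≈ 30.0

Tidal acceleration ∝ M/d³, so compare M/d³ for each.
Moon P: (9.21 × 10¹⁸) / (2.00 × 10⁸)³ = 1.151 × 10⁻⁶
Moon T: (1.98 × 10²⁰) / (1.79 × 10⁸)³ = 3.452 × 10⁻⁵
Ratio (larger/smaller) = 30.0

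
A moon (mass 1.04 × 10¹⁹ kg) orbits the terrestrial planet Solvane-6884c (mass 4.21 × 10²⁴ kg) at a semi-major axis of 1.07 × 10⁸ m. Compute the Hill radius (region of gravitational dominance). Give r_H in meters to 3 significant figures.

r_H ≈ a (m/3M)^(1/3)
    = (1.07 × 10⁸) × (1.04 × 10¹⁹ / (3 × 4.21 × 10²⁴))^(1/3)
    = 1.00 × 10⁶ m

1.00 × 10⁶ m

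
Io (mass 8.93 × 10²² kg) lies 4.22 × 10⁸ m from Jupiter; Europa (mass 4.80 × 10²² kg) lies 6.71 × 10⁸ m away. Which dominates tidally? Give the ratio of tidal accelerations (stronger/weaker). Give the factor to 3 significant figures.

Io, by a factor of ≈ 7.48

Tidal acceleration ∝ M/d³, so compare M/d³ for each.
Io: (8.93 × 10²²) / (4.22 × 10⁸)³ = 1.188 × 10⁻³
Europa: (4.80 × 10²²) / (6.71 × 10⁸)³ = 1.589 × 10⁻⁴
Ratio (larger/smaller) = 7.48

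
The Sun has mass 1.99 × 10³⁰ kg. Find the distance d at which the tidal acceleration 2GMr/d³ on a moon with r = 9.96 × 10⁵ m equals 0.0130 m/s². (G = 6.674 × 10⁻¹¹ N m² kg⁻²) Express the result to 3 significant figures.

2GMr/d³ = a_tidal  ⇒  d = (2GMr / a_tidal)^(1/3)
d = (2 × 6.674×10⁻¹¹ × (1.99 × 10³⁰) × (9.96 × 10⁵) / (0.0130))^(1/3)
  = 2.73 × 10⁹ m

2.73 × 10⁹ m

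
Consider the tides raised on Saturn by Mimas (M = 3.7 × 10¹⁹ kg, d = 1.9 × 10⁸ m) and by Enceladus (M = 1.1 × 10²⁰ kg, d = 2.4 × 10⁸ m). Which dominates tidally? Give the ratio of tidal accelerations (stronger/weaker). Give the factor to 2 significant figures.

Enceladus, by a factor of ≈ 1.5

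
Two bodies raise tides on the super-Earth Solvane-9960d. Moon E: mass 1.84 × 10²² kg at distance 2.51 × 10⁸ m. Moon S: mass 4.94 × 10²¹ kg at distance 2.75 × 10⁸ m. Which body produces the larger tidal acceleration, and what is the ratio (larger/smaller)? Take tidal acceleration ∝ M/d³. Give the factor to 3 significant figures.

Tidal stretch scales as M/d³; compute that for each body.
Moon E: (1.84 × 10²²) / (2.51 × 10⁸)³ = 1.164 × 10⁻³
Moon S: (4.94 × 10²¹) / (2.75 × 10⁸)³ = 2.375 × 10⁻⁴
Ratio (larger/smaller) = 4.90

Moon E, by a factor of ≈ 4.90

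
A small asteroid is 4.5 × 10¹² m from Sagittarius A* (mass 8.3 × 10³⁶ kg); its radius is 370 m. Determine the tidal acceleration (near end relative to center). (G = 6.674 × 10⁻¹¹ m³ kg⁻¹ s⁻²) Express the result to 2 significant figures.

4.5 × 10⁻⁹ m/s²

Differencing GM/(d−r)² and GM/d² to first order in r/d gives 2GMr/d³.
Δg = 2GMr/d³
   = 2 × (6.674 × 10⁻¹¹) × (8.3 × 10³⁶) × (370) / (4.5 × 10¹²)³
   = 4.5 × 10⁻⁹ m/s²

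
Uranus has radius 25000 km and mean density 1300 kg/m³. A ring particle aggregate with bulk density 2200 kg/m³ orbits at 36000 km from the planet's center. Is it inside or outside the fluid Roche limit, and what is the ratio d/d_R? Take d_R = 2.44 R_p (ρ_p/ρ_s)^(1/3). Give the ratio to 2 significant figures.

inside; d/d_R ≈ 0.70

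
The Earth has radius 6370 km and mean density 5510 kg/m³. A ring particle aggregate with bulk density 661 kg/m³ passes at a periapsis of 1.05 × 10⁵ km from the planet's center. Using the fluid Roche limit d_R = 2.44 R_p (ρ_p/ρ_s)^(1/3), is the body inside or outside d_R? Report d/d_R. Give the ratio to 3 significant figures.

outside; d/d_R ≈ 3.33

d_R = 2.44 × (6370 km) × (5510/661)^(1/3) = 31510 km
d/d_R = (1.05 × 10⁵) / (31510) = 3.33
Since d/d_R > 1, the body is outside the Roche limit.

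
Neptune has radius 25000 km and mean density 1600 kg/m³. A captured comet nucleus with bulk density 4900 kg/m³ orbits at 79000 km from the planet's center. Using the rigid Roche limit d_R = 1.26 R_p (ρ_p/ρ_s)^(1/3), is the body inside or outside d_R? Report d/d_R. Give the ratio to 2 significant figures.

outside; d/d_R ≈ 3.6

d_R = 1.26 × (25000 km) × (1600/4900)^(1/3) = 21690 km
d/d_R = (79000) / (21690) = 3.6
Since d/d_R > 1, the body is outside the Roche limit.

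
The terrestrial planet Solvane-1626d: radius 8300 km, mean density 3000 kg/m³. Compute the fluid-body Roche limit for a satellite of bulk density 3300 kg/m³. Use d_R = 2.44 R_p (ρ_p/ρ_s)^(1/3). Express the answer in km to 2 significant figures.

20000 km

d_R = 2.44 × 8300 km × (3000/3300)^(1/3)
    = 20000 km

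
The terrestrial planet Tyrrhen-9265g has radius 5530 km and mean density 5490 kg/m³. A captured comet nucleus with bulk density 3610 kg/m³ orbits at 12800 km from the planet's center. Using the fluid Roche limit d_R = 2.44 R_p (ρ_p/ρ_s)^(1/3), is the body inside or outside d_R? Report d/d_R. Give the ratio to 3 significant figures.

d_R = 2.44 × (5530 km) × (5490/3610)^(1/3) = 15520 km
d/d_R = (12800) / (15520) = 0.825
Since d/d_R < 1, the body is inside the Roche limit.

inside; d/d_R ≈ 0.825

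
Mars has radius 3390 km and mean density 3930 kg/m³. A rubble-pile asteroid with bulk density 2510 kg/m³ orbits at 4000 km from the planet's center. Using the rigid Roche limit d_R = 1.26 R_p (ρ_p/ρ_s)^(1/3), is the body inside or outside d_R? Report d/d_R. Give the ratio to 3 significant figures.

inside; d/d_R ≈ 0.806

d_R = 1.26 × (3390 km) × (3930/2510)^(1/3) = 4960 km
d/d_R = (4000) / (4960) = 0.806
Since d/d_R < 1, the body is inside the Roche limit.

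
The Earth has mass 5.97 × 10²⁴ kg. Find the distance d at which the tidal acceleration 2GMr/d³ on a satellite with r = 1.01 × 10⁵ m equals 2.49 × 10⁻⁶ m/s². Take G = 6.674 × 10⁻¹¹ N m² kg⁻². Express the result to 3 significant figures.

3.19 × 10⁸ m

2GMr/d³ = a_tidal  ⇒  d = (2GMr / a_tidal)^(1/3)
d = (2 × 6.674×10⁻¹¹ × (5.97 × 10²⁴) × (1.01 × 10⁵) / (2.49 × 10⁻⁶))^(1/3)
  = 3.19 × 10⁸ m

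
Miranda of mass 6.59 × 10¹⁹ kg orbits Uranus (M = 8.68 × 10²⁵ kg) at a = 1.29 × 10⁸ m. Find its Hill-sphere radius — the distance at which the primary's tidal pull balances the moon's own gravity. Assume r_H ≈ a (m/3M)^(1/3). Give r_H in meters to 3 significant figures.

8.16 × 10⁵ m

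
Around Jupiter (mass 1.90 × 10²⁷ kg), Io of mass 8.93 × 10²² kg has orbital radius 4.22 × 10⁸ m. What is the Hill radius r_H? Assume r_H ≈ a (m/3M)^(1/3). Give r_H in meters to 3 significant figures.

1.06 × 10⁷ m

r_H ≈ a (m/3M)^(1/3)
    = (4.22 × 10⁸) × (8.93 × 10²² / (3 × 1.90 × 10²⁷))^(1/3)
    = 1.06 × 10⁷ m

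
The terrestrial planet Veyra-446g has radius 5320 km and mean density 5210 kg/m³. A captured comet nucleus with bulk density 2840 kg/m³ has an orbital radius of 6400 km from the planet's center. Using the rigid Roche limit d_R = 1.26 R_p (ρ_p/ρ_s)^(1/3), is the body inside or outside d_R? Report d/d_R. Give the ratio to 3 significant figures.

inside; d/d_R ≈ 0.780

d_R = 1.26 × (5320 km) × (5210/2840)^(1/3) = 8206 km
d/d_R = (6400) / (8206) = 0.780
Since d/d_R < 1, the body is inside the Roche limit.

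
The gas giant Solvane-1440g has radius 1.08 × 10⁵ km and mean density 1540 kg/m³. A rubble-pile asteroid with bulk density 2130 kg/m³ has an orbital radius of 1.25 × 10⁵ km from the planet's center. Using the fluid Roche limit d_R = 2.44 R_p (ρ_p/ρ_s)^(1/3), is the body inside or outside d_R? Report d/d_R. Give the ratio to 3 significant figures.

d_R = 2.44 × (1.08 × 10⁵ km) × (1540/2130)^(1/3) = 2.365 × 10⁵ km
d/d_R = (1.25 × 10⁵) / (2.365 × 10⁵) = 0.529
Since d/d_R < 1, the body is inside the Roche limit.

inside; d/d_R ≈ 0.529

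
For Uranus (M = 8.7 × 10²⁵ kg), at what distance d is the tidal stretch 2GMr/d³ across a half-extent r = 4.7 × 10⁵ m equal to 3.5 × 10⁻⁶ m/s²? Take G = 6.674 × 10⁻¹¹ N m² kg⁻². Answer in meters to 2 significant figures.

2GMr/d³ = a_tidal  ⇒  d = (2GMr / a_tidal)^(1/3)
d = (2 × 6.674×10⁻¹¹ × (8.7 × 10²⁵) × (4.7 × 10⁵) / (3.5 × 10⁻⁶))^(1/3)
  = 1.2 × 10⁹ m

1.2 × 10⁹ m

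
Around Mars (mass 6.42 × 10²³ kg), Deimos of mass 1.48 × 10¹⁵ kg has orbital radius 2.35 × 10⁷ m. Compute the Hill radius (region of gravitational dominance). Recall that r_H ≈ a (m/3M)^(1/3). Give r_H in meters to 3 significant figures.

2.15 × 10⁴ m

r_H ≈ a (m/3M)^(1/3)
    = (2.35 × 10⁷) × (1.48 × 10¹⁵ / (3 × 6.42 × 10²³))^(1/3)
    = 2.15 × 10⁴ m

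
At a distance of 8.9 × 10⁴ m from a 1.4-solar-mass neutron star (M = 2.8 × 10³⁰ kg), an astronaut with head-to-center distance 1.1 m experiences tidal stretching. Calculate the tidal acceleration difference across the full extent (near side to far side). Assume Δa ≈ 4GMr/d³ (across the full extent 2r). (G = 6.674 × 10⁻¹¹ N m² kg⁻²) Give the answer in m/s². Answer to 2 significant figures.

The field gradient is 2GM/d³; across the full diameter 2r the difference is 4GMr/d³.
Δg = 4GMr/d³
   = 4 × (6.674 × 10⁻¹¹) × (2.8 × 10³⁰) × (1.1) / (8.9 × 10⁴)³
   = 1.2 × 10⁶ m/s²

1.2 × 10⁶ m/s²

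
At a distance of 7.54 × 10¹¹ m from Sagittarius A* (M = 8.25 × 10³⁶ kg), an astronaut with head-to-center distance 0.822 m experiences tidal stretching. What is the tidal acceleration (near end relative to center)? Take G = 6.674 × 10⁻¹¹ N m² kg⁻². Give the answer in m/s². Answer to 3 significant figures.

Δg = 2GMr/d³
   = 2 × (6.674 × 10⁻¹¹) × (8.25 × 10³⁶) × (0.822) / (7.54 × 10¹¹)³
   = 2.11 × 10⁻⁹ m/s²

2.11 × 10⁻⁹ m/s²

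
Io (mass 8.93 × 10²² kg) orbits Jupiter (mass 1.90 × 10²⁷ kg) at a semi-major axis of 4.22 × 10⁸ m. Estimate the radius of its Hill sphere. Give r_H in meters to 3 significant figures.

1.06 × 10⁷ m

r_H ≈ a (m/3M)^(1/3)
    = (4.22 × 10⁸) × (8.93 × 10²² / (3 × 1.90 × 10²⁷))^(1/3)
    = 1.06 × 10⁷ m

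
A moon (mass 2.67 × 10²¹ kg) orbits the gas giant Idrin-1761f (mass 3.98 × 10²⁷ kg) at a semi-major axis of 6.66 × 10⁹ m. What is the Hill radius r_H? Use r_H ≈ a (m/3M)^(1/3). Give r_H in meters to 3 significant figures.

r_H ≈ a (m/3M)^(1/3)
    = (6.66 × 10⁹) × (2.67 × 10²¹ / (3 × 3.98 × 10²⁷))^(1/3)
    = 4.04 × 10⁷ m

4.04 × 10⁷ m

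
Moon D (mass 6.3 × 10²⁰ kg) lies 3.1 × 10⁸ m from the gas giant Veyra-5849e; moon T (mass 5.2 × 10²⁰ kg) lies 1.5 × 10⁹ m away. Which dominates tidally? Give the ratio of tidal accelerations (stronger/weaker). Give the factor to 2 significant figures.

Tidal acceleration ∝ M/d³, so compare M/d³ for each.
Moon D: (6.3 × 10²⁰) / (3.1 × 10⁸)³ = 2.115 × 10⁻⁵
Moon T: (5.2 × 10²⁰) / (1.5 × 10⁹)³ = 1.541 × 10⁻⁷
Ratio (larger/smaller) = 140

Moon D, by a factor of ≈ 140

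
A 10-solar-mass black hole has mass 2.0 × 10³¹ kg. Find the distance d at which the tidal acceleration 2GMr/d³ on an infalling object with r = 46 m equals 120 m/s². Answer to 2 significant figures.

1.0 × 10⁷ m

2GMr/d³ = a_tidal  ⇒  d = (2GMr / a_tidal)^(1/3)
d = (2 × 6.674×10⁻¹¹ × (2.0 × 10³¹) × (46) / (120))^(1/3)
  = 1.0 × 10⁷ m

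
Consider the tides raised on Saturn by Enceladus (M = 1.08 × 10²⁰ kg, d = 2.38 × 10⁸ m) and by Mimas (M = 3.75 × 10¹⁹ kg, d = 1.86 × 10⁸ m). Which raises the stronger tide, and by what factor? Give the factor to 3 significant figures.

Enceladus, by a factor of ≈ 1.37

Tidal stretch scales as M/d³; compute that for each body.
Enceladus: (1.08 × 10²⁰) / (2.38 × 10⁸)³ = 8.011 × 10⁻⁶
Mimas: (3.75 × 10¹⁹) / (1.86 × 10⁸)³ = 5.828 × 10⁻⁶
Ratio (larger/smaller) = 1.37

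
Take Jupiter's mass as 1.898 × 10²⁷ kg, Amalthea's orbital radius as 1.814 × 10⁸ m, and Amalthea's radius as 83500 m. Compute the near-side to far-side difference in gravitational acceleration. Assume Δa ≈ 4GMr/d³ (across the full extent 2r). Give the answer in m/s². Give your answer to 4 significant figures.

The field gradient is 2GM/d³; across the full diameter 2r the difference is 4GMr/d³.
Δa = 4GMr/d³
   = 4 × (6.674 × 10⁻¹¹) × (1.898 × 10²⁷) × (83500) / (1.814 × 10⁸)³
   = 7.088 × 10⁻³ m/s²

7.088 × 10⁻³ m/s²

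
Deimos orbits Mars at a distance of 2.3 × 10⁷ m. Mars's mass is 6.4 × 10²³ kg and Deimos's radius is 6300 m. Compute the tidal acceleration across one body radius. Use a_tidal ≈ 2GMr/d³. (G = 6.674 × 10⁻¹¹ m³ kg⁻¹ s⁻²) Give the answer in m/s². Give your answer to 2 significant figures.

4.4 × 10⁻⁵ m/s²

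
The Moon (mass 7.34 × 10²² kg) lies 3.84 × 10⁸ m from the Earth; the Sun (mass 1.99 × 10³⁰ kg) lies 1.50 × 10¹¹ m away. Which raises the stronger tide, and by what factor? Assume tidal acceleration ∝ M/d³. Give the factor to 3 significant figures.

The Moon, by a factor of ≈ 2.20

Compare M/d³ for the two perturbers:
The Moon: (7.34 × 10²²) / (3.84 × 10⁸)³ = 1.296 × 10⁻³
The Sun: (1.99 × 10³⁰) / (1.50 × 10¹¹)³ = 5.896 × 10⁻⁴
Ratio (larger/smaller) = 2.20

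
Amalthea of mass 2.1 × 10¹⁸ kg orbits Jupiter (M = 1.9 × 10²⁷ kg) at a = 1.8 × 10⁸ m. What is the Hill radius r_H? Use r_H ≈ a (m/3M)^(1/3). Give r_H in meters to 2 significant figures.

r_H ≈ a (m/3M)^(1/3)
    = (1.8 × 10⁸) × (2.1 × 10¹⁸ / (3 × 1.9 × 10²⁷))^(1/3)
    = 1.3 × 10⁵ m

1.3 × 10⁵ m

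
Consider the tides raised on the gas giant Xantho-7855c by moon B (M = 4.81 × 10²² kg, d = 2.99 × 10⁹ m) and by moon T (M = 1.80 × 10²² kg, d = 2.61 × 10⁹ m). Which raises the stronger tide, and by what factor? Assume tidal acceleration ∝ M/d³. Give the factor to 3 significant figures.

Moon B, by a factor of ≈ 1.78

Tidal stretch scales as M/d³; compute that for each body.
Moon B: (4.81 × 10²²) / (2.99 × 10⁹)³ = 1.799 × 10⁻⁶
Moon T: (1.80 × 10²²) / (2.61 × 10⁹)³ = 1.012 × 10⁻⁶
Ratio (larger/smaller) = 1.78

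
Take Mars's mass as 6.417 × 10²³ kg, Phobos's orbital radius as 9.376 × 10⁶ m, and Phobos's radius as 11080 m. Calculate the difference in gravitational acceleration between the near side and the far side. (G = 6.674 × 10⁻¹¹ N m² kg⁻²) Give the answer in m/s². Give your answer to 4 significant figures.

2.303 × 10⁻³ m/s²

a_tidal = 4GMr/d³
        = 4 × (6.674 × 10⁻¹¹) × (6.417 × 10²³) × (11080) / (9.376 × 10⁶)³
        = 2.303 × 10⁻³ m/s²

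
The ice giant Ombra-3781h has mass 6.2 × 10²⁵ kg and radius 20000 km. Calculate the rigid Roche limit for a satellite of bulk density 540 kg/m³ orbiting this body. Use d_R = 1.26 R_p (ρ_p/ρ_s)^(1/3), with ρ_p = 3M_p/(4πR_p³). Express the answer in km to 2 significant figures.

38000 km

ρ_p = 3M_p/(4πR_p³) = 3 × (6.2 × 10²⁵) / (4π × (2.0 × 10⁷ m)³) = 1900 kg/m³
d_R = 1.26 × 20000 km × (1900/540)^(1/3)
    = 38000 km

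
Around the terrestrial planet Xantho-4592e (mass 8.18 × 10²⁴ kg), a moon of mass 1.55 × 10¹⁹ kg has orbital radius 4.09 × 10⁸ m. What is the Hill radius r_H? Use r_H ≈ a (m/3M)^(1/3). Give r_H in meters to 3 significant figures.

r_H ≈ a (m/3M)^(1/3)
    = (4.09 × 10⁸) × (1.55 × 10¹⁹ / (3 × 8.18 × 10²⁴))^(1/3)
    = 3.51 × 10⁶ m

3.51 × 10⁶ m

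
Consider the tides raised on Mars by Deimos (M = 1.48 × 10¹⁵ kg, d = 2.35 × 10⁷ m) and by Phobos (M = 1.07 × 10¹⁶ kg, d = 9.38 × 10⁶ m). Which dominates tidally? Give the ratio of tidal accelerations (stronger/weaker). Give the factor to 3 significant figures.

Phobos, by a factor of ≈ 114

Tidal acceleration ∝ M/d³, so compare M/d³ for each.
Deimos: (1.48 × 10¹⁵) / (2.35 × 10⁷)³ = 1.140 × 10⁻⁷
Phobos: (1.07 × 10¹⁶) / (9.38 × 10⁶)³ = 1.297 × 10⁻⁵
Ratio (larger/smaller) = 114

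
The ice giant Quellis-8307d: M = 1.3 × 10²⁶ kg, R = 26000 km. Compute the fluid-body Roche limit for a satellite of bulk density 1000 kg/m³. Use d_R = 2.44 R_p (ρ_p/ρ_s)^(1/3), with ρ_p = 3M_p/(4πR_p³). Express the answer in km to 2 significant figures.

77000 km

ρ_p = 3M_p/(4πR_p³) = 3 × (1.3 × 10²⁶) / (4π × (2.6 × 10⁷ m)³) = 1800 kg/m³
d_R = 2.44 × 26000 km × (1800/1000)^(1/3)
    = 77000 km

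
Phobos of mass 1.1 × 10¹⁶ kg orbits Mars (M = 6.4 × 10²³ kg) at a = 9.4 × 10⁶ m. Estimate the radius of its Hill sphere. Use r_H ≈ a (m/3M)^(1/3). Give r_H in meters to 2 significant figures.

1.7 × 10⁴ m

r_H ≈ a (m/3M)^(1/3)
    = (9.4 × 10⁶) × (1.1 × 10¹⁶ / (3 × 6.4 × 10²³))^(1/3)
    = 1.7 × 10⁴ m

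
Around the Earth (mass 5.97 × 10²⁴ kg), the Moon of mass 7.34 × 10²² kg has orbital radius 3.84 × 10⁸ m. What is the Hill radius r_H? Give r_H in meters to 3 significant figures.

6.15 × 10⁷ m

r_H ≈ a (m/3M)^(1/3)
    = (3.84 × 10⁸) × (7.34 × 10²² / (3 × 5.97 × 10²⁴))^(1/3)
    = 6.15 × 10⁷ m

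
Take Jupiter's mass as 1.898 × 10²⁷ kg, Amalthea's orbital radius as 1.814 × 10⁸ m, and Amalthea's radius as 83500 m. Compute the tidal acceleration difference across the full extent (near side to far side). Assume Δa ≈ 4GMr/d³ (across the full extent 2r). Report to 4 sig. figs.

Δg = 4GMr/d³
   = 4 × (6.674 × 10⁻¹¹) × (1.898 × 10²⁷) × (83500) / (1.814 × 10⁸)³
   = 7.088 × 10⁻³ m/s²

7.088 × 10⁻³ m/s²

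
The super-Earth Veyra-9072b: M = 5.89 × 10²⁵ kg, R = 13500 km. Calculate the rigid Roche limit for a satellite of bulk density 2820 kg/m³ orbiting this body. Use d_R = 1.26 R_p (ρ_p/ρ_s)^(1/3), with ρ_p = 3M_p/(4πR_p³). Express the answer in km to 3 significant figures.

21500 km

ρ_p = 3M_p/(4πR_p³) = 3 × (5.89 × 10²⁵) / (4π × (1.35 × 10⁷ m)³) = 5720 kg/m³
d_R = 1.26 × 13500 km × (5720/2820)^(1/3)
    = 21500 km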